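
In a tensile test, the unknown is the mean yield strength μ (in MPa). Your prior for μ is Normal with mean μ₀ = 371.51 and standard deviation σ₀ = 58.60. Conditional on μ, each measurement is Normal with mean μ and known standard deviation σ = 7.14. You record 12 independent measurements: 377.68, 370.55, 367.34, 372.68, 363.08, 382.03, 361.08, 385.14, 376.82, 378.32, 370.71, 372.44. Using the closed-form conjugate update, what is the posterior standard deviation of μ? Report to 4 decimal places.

For Normal data with known variance σ², a Normal(μ₀, σ₀²) prior on μ is conjugate. Posterior precision = 1/σ₀² + n/σ²; posterior mean is the precision-weighted average of μ₀ and x̄.
σ₀² = 58.60² = 3433.96, σ² = 7.14² = 50.9796; σ² + n·σ₀² = 50.9796 + 12·3433.96 = 41258.4996.
Posterior precision = 1/σ₀² + n/σ² = 1/3433.96 + 12/50.9796 = (σ² + n·σ₀²)/(σ₀²σ²) = 41258.4996/(3433.96·50.9796); posterior variance σₙ² = σ₀²σ²/(σ² + n·σ₀²) = 3433.96·50.9796/41258.4996 = 4.243051.
Posterior SD = √σₙ² = √(3433.96·50.9796/41258.4996) = 2.0599.

2.0599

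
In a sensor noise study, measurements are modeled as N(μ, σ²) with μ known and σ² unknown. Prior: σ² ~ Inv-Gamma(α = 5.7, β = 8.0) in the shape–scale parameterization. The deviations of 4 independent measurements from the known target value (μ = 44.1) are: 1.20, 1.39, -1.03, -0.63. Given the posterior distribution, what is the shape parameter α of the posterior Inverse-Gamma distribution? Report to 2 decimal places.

With known mean μ and an Inverse-Gamma(α, β) prior on σ², the Normal likelihood is conjugate: posterior is Inv-Gamma(α + n/2, β + Σ(xᵢ−μ)²/2).
Σ(xᵢ−μ)² = (1.20)² + (1.39)² + (-1.03)² + (-0.63)² = 4.8299.
Posterior: Inv-Gamma(5.7 + 4/2, 8.0 + 4.8299/2) = Inv-Gamma(7.70, 10.41495).
Posterior α = 7.70.

7.70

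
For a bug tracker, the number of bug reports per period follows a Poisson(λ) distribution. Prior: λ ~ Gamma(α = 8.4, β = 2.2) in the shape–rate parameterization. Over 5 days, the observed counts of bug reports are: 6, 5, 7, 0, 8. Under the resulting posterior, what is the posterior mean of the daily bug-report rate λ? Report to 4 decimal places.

4.7778

With a Gamma(shape α, rate β) prior, the Poisson likelihood is conjugate: the posterior is Gamma(α + ΣXᵢ, β + n).
Sum of counts S = 26 over n = 5 days.
Posterior: Gamma(α+S, β+n) = Gamma(8.4+26, 2.2+5) = Gamma(34.4, 7.2).
Posterior mean = α/β = 34.4/7.2 = 4.7778.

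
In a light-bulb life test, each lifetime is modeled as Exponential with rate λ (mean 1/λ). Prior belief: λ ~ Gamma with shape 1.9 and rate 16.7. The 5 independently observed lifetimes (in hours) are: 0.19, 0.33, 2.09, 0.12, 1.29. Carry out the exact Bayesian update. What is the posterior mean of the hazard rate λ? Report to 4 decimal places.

With a Gamma(shape α, rate β) prior on the exponential rate λ, the posterior after n observations with total T = Σxᵢ is Gamma(α+n, β+T).
Sum of observations T = 4.02 hours; n = 5.
Posterior: Gamma(1.9+5, 16.7+4.02) = Gamma(6.9, 20.72).
Posterior mean of λ = α/β = 6.9/20.72 = 0.3330.

0.3330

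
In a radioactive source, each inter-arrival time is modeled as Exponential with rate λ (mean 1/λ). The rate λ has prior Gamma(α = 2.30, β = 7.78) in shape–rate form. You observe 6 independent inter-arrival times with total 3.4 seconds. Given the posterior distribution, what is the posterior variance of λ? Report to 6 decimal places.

With a Gamma(shape α, rate β) prior on the exponential rate λ, the posterior after n observations with total T = Σxᵢ is Gamma(α+n, β+T).
Posterior: Gamma(2.30+6, 7.78+3.4) = Gamma(8.30, 11.18).
Var = α/β² = 0.066404.

0.066404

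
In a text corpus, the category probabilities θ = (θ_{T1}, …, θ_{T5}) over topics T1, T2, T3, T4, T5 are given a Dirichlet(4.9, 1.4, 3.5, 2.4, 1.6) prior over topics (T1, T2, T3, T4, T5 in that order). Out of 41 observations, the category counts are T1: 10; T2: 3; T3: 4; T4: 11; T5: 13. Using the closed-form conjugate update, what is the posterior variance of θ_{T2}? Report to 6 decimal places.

The Dirichlet prior is conjugate to the Multinomial likelihood: each posterior αⱼ = prior αⱼ + observed count nⱼ.
Posterior concentration: (14.9, 4.4, 7.5, 13.4, 14.6), total = 54.8.
Var[θ_j] = α_j(Σα−α_j)/((Σα)²(Σα+1)) = 4.4·50.4/(54.8²·55.8) = 0.001323.

0.001323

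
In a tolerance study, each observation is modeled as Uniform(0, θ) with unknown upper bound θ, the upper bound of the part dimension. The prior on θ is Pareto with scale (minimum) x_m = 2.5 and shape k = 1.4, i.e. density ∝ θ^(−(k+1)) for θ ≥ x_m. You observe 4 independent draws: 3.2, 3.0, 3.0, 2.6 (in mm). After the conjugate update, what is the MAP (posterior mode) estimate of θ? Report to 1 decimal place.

A Pareto(scale x_m, shape k) prior on the upper bound θ of Uniform(0, θ) is conjugate: posterior is Pareto(max(x_m, max xᵢ), k + n).
Sample maximum = 3.2; prior scale x_m = 2.5 → posterior scale = max = 3.2.
Posterior shape = 1.4 + 4 = 5.4.
The Pareto density is decreasing on [x_m, ∞), so the mode is x_m = 3.2.

3.2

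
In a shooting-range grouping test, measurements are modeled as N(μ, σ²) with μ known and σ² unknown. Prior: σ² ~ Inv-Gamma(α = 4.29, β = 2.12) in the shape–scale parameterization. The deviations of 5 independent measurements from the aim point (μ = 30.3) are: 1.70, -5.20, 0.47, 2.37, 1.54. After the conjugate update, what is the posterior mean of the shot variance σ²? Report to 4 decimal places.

3.6597

With known mean μ and an Inverse-Gamma(α, β) prior on σ², the Normal likelihood is conjugate: posterior is Inv-Gamma(α + n/2, β + Σ(xᵢ−μ)²/2).
Σ(xᵢ−μ)² = (1.70)² + (-5.20)² + (0.47)² + (2.37)² + (1.54)² = 38.1394.
Posterior: Inv-Gamma(4.29 + 5/2, 2.12 + 38.1394/2) = Inv-Gamma(6.79, 21.18970).
E[σ²|data] = β/(α−1) = 21.18970/5.79 = 3.6597.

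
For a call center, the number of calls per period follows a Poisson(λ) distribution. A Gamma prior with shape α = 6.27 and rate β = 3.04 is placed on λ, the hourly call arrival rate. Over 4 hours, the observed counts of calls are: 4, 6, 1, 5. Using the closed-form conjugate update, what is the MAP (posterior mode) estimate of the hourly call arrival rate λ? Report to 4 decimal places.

With a Gamma(shape α, rate β) prior, the Poisson likelihood is conjugate: the posterior is Gamma(α + ΣXᵢ, β + n).
Sum of counts S = 16 over n = 4 hours.
Posterior: Gamma(α+S, β+n) = Gamma(6.27+16, 3.04+4) = Gamma(22.27, 7.04).
Mode of Gamma(α,β) for α≥1 is (α−1)/β = 21.27/7.04 = 3.0213.

3.0213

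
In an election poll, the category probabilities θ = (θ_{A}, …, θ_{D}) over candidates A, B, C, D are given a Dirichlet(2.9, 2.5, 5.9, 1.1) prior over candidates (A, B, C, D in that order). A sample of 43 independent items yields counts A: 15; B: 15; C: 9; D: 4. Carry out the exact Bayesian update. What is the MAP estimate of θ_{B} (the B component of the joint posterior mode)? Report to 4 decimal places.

0.3210

The Dirichlet prior is conjugate to the Multinomial likelihood: each posterior αⱼ = prior αⱼ + observed count nⱼ.
Posterior concentration: (17.9, 17.5, 14.9, 5.1), total = 55.4.
Joint mode component: (α_{B}−1)/(Σα−K) = 16.5/51.4 = 0.3210.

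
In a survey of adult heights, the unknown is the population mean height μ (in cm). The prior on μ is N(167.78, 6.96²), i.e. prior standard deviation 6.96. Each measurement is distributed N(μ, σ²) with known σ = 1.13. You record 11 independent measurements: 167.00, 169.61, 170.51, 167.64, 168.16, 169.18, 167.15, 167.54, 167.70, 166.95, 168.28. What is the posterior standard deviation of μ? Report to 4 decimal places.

0.3403

For Normal data with known variance σ², a Normal(μ₀, σ₀²) prior on μ is conjugate. Posterior precision = 1/σ₀² + n/σ²; posterior mean is the precision-weighted average of μ₀ and x̄.
σ₀² = 6.96² = 48.4416, σ² = 1.13² = 1.2769; σ² + n·σ₀² = 1.2769 + 11·48.4416 = 534.1345.
Posterior precision = 1/σ₀² + n/σ² = 1/48.4416 + 11/1.2769 = (σ² + n·σ₀²)/(σ₀²σ²) = 534.1345/(48.4416·1.2769); posterior variance σₙ² = σ₀²σ²/(σ² + n·σ₀²) = 48.4416·1.2769/534.1345 = 0.115804.
Posterior SD = √σₙ² = √(48.4416·1.2769/534.1345) = 0.3403.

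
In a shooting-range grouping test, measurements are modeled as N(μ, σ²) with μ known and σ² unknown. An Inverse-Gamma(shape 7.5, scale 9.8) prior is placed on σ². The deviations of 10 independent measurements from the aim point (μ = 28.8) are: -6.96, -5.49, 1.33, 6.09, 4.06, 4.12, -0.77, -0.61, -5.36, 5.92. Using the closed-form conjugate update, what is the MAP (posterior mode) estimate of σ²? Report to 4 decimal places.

With known mean μ and an Inverse-Gamma(α, β) prior on σ², the Normal likelihood is conjugate: posterior is Inv-Gamma(α + n/2, β + Σ(xᵢ−μ)²/2).
Σ(xᵢ−μ)² = (-6.96)² + (-5.49)² + (1.33)² + (6.09)² + (4.06)² + (4.12)² + (-0.77)² + (-0.61)² + (-5.36)² + (5.92)² = 215.6377.
Posterior: Inv-Gamma(7.5 + 10/2, 9.8 + 215.6377/2) = Inv-Gamma(12.50, 117.61885).
Mode = β/(α+1) = 117.61885/13.50 = 8.7125.

8.7125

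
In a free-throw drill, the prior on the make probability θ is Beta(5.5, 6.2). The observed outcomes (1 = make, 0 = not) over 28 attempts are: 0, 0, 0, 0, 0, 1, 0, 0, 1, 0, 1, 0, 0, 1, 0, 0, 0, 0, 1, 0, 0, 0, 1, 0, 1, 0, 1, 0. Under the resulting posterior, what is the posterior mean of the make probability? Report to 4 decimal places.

0.3401

The Beta prior is conjugate to a Binomial/Bernoulli likelihood; the update adds successes to α and failures to β.
Posterior: Beta(α+k, β+n−k) = Beta(5.5+8, 6.2+20) = Beta(13.5, 26.2).
Posterior mean = α/(α+β) = 13.5/39.7 = 0.3401.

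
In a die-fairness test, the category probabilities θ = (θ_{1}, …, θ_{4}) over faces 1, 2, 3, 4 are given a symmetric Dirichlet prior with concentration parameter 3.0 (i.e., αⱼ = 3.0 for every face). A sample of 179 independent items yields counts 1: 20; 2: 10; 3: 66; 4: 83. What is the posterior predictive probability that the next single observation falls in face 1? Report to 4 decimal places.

The Dirichlet prior is conjugate to the Multinomial likelihood: each posterior αⱼ = prior αⱼ + observed count nⱼ.
Posterior concentration: (23.0, 13.0, 69.0, 86.0), total = 191.0.
P(next = 1 | data) = α_{1}/Σα = 0.1204.

0.1204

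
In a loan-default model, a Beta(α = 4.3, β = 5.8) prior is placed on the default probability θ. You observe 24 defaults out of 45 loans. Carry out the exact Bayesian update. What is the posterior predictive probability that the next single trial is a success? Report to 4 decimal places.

The Beta prior is conjugate to a Binomial/Bernoulli likelihood; the update adds successes to α and failures to β.
Posterior: Beta(α+k, β+n−k) = Beta(4.3+24, 5.8+21) = Beta(28.3, 26.8).
For a single future Bernoulli trial, P(success | data) = α/(α+β) = 0.5136.

0.5136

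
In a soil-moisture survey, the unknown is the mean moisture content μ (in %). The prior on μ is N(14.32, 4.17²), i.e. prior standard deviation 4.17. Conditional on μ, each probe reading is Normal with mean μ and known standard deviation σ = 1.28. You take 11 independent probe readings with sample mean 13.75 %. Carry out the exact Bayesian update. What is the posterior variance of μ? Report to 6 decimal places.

For Normal data with known variance σ², a Normal(μ₀, σ₀²) prior on μ is conjugate. Posterior precision = 1/σ₀² + n/σ²; posterior mean is the precision-weighted average of μ₀ and x̄.
σ₀² = 4.17² = 17.3889, σ² = 1.28² = 1.6384; σ² + n·σ₀² = 1.6384 + 11·17.3889 = 192.9163.
Posterior precision = 1/σ₀² + n/σ² = 1/17.3889 + 11/1.6384 = (σ² + n·σ₀²)/(σ₀²σ²) = 192.9163/(17.3889·1.6384); posterior variance σₙ² = σ₀²σ²/(σ² + n·σ₀²) = 17.3889·1.6384/192.9163 = 0.147680.

0.147680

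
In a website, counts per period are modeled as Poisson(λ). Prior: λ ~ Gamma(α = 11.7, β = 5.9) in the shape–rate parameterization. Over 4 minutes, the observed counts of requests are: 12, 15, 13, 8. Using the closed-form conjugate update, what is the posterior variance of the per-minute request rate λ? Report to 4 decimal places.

0.6091

With a Gamma(shape α, rate β) prior, the Poisson likelihood is conjugate: the posterior is Gamma(α + ΣXᵢ, β + n).
Sum of counts S = 48 over n = 4 minutes.
Posterior: Gamma(α+S, β+n) = Gamma(11.7+48, 5.9+4) = Gamma(59.7, 9.9).
Var = α/β² = 59.7/9.9² = 0.6091.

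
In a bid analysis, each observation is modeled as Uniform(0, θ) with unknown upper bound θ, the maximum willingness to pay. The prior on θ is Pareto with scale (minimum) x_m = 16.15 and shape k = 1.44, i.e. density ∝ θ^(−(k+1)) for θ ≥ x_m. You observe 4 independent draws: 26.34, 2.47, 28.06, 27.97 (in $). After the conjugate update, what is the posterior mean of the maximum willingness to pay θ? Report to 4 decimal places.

A Pareto(scale x_m, shape k) prior on the upper bound θ of Uniform(0, θ) is conjugate: posterior is Pareto(max(x_m, max xᵢ), k + n).
Sample maximum = 28.06; prior scale x_m = 16.15 → posterior scale = max = 28.06.
Posterior shape = 1.44 + 4 = 5.44.
E[θ|data] = k·x_m/(k−1) = 5.44·28.06/4.44 = 34.3798.

34.3798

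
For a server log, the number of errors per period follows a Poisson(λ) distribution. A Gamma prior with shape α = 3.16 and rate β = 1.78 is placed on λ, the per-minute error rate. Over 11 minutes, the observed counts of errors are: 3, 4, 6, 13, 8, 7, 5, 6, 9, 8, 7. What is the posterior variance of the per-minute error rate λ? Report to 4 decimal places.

With a Gamma(shape α, rate β) prior, the Poisson likelihood is conjugate: the posterior is Gamma(α + ΣXᵢ, β + n).
Sum of counts S = 76 over n = 11 minutes.
Posterior: Gamma(α+S, β+n) = Gamma(3.16+76, 1.78+11) = Gamma(79.16, 12.78).
Var = α/β² = 79.16/12.78² = 0.4847.

0.4847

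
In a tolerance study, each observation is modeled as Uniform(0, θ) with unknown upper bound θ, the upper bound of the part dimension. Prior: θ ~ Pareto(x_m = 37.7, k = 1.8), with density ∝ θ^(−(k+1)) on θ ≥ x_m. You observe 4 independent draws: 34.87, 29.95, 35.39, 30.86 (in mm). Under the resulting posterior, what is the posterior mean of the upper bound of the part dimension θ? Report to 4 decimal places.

45.5542

A Pareto(scale x_m, shape k) prior on the upper bound θ of Uniform(0, θ) is conjugate: posterior is Pareto(max(x_m, max xᵢ), k + n).
Sample maximum = 35.39; prior scale x_m = 37.7 → posterior scale = max = 37.70.
Posterior shape = 1.8 + 4 = 5.8.
E[θ|data] = k·x_m/(k−1) = 5.8·37.70/4.8 = 45.5542.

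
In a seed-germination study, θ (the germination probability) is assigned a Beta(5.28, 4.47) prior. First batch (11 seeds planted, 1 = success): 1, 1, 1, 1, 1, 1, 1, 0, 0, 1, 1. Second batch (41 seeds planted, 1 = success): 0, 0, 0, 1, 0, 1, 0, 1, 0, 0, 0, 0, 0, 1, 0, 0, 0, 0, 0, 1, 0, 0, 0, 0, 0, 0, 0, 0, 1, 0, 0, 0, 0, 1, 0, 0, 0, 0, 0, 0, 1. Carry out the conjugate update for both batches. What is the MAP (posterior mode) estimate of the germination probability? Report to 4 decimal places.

0.3562

The Beta prior is conjugate to a Binomial/Bernoulli likelihood; the update adds successes to α and failures to β.
After batch 1: Beta(5.28+9, 4.47+2) = Beta(14.28, 6.47).
After batch 2: Beta(14.28+8, 6.47+33) = Beta(22.28, 39.47).
Mode of Beta(a,b) for a,b>1 is (a−1)/(a+b−2) = 21.28/59.75 = 0.3562.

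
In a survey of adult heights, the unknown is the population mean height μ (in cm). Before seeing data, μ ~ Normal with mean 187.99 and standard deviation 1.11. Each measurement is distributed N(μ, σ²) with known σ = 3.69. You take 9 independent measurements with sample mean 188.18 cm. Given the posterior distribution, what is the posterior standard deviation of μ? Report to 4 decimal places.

0.8241

For Normal data with known variance σ², a Normal(μ₀, σ₀²) prior on μ is conjugate. Posterior precision = 1/σ₀² + n/σ²; posterior mean is the precision-weighted average of μ₀ and x̄.
σ₀² = 1.11² = 1.2321, σ² = 3.69² = 13.6161; σ² + n·σ₀² = 13.6161 + 9·1.2321 = 24.705.
Posterior precision = 1/σ₀² + n/σ² = 1/1.2321 + 9/13.6161 = (σ² + n·σ₀²)/(σ₀²σ²) = 24.705/(1.2321·13.6161); posterior variance σₙ² = σ₀²σ²/(σ² + n·σ₀²) = 1.2321·13.6161/24.705 = 0.679069.
Posterior SD = √σₙ² = √(1.2321·13.6161/24.705) = 0.8241.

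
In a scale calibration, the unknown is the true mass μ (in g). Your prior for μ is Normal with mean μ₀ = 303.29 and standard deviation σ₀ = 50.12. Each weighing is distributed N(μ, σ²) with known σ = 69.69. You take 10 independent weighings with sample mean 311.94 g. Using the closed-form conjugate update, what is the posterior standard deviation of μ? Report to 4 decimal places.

20.1738

For Normal data with known variance σ², a Normal(μ₀, σ₀²) prior on μ is conjugate. Posterior precision = 1/σ₀² + n/σ²; posterior mean is the precision-weighted average of μ₀ and x̄.
σ₀² = 50.12² = 2512.0144, σ² = 69.69² = 4856.6961; σ² + n·σ₀² = 4856.6961 + 10·2512.0144 = 29976.8401.
Posterior precision = 1/σ₀² + n/σ² = 1/2512.0144 + 10/4856.6961 = (σ² + n·σ₀²)/(σ₀²σ²) = 29976.8401/(2512.0144·4856.6961); posterior variance σₙ² = σ₀²σ²/(σ² + n·σ₀²) = 2512.0144·4856.6961/29976.8401 = 406.983875.
Posterior SD = √σₙ² = √(2512.0144·4856.6961/29976.8401) = 20.1738.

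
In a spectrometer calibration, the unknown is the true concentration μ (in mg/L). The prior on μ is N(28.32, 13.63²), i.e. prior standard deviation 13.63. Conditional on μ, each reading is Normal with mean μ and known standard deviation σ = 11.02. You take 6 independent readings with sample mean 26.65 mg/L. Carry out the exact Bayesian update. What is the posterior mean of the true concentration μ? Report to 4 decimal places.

26.8141

For Normal data with known variance σ², a Normal(μ₀, σ₀²) prior on μ is conjugate. Posterior precision = 1/σ₀² + n/σ²; posterior mean is the precision-weighted average of μ₀ and x̄.
n·x̄ = 6·26.65 = 159.9.
σ₀² = 13.63² = 185.7769, σ² = 11.02² = 121.4404; σ² + n·σ₀² = 121.4404 + 6·185.7769 = 1236.1018.
Posterior mean = (μ₀/σ₀² + n·x̄/σ²)/(1/σ₀² + n/σ²) = (σ²·μ₀ + σ₀²·n·x̄)/(σ² + n·σ₀²) = (121.4404·28.32 + 185.7769·159.9)/1236.1018 = 33144.918438/1236.1018 = 26.8141.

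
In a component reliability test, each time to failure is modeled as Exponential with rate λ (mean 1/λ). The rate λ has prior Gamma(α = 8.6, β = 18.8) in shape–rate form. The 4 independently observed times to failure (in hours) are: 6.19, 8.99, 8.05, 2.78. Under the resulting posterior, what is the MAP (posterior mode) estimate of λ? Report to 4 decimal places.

With a Gamma(shape α, rate β) prior on the exponential rate λ, the posterior after n observations with total T = Σxᵢ is Gamma(α+n, β+T).
Sum of observations T = 26.01 hours; n = 4.
Posterior: Gamma(8.6+4, 18.8+26.01) = Gamma(12.6, 44.81).
Mode = (α−1)/β = 0.2589.

0.2589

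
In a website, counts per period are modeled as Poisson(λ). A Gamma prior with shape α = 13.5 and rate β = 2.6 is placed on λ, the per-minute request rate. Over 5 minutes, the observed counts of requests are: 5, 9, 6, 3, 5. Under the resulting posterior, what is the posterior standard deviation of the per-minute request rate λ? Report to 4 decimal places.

With a Gamma(shape α, rate β) prior, the Poisson likelihood is conjugate: the posterior is Gamma(α + ΣXᵢ, β + n).
Sum of counts S = 28 over n = 5 minutes.
Posterior: Gamma(α+S, β+n) = Gamma(13.5+28, 2.6+5) = Gamma(41.5, 7.6).
SD = √α/β = √41.5/7.6 = 0.8476.

0.8476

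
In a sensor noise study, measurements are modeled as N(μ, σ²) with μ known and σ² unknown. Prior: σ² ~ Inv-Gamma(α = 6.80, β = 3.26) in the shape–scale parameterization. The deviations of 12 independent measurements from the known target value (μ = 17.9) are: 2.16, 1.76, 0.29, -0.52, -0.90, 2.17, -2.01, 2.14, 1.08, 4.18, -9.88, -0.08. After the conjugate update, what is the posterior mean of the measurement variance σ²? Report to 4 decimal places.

6.1456

With known mean μ and an Inverse-Gamma(α, β) prior on σ², the Normal likelihood is conjugate: posterior is Inv-Gamma(α + n/2, β + Σ(xᵢ−μ)²/2).
Σ(xᵢ−μ)² = (2.16)² + (1.76)² + (0.29)² + (-0.52)² + (-0.90)² + (2.17)² + (-2.01)² + (2.14)² + (1.08)² + (4.18)² + (-9.88)² + (-0.08)² = 138.5159.
Posterior: Inv-Gamma(6.80 + 12/2, 3.26 + 138.5159/2) = Inv-Gamma(12.80, 72.51795).
E[σ²|data] = β/(α−1) = 72.51795/11.80 = 6.1456.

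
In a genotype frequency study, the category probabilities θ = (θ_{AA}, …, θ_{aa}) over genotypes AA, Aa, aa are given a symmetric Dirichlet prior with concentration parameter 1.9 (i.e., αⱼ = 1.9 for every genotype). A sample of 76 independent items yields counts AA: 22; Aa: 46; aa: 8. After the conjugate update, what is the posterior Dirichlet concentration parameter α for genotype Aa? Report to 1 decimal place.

The Dirichlet prior is conjugate to the Multinomial likelihood: each posterior αⱼ = prior αⱼ + observed count nⱼ.
Posterior concentration: (23.9, 47.9, 9.9), total = 81.7.
α_{Aa} = 1.9 + 46 = 47.9.

47.9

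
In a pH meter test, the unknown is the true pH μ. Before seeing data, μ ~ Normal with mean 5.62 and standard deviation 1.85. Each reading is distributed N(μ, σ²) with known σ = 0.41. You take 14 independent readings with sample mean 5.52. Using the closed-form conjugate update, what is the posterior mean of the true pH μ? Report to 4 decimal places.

For Normal data with known variance σ², a Normal(μ₀, σ₀²) prior on μ is conjugate. Posterior precision = 1/σ₀² + n/σ²; posterior mean is the precision-weighted average of μ₀ and x̄.
n·x̄ = 14·5.52 = 77.28.
σ₀² = 1.85² = 3.4225, σ² = 0.41² = 0.1681; σ² + n·σ₀² = 0.1681 + 14·3.4225 = 48.0831.
Posterior mean = (μ₀/σ₀² + n·x̄/σ²)/(1/σ₀² + n/σ²) = (σ²·μ₀ + σ₀²·n·x̄)/(σ² + n·σ₀²) = (0.1681·5.62 + 3.4225·77.28)/48.0831 = 265.435522/48.0831 = 5.5203.

5.5203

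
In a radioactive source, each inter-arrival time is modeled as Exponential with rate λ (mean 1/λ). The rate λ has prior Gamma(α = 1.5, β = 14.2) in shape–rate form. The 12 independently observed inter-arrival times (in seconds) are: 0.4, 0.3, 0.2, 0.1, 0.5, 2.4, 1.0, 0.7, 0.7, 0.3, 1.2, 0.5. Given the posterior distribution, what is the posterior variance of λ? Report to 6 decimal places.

With a Gamma(shape α, rate β) prior on the exponential rate λ, the posterior after n observations with total T = Σxᵢ is Gamma(α+n, β+T).
Sum of observations T = 8.3 seconds; n = 12.
Posterior: Gamma(1.5+12, 14.2+8.3) = Gamma(13.5, 22.5).
Var = α/β² = 0.026667.

0.026667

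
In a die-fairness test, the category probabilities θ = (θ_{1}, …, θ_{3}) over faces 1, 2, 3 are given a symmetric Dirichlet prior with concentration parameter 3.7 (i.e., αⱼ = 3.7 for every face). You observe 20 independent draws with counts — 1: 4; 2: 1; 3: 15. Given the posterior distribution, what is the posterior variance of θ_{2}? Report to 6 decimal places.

0.003996

The Dirichlet prior is conjugate to the Multinomial likelihood: each posterior αⱼ = prior αⱼ + observed count nⱼ.
Posterior concentration: (7.7, 4.7, 18.7), total = 31.1.
Var[θ_j] = α_j(Σα−α_j)/((Σα)²(Σα+1)) = 4.7·26.4/(31.1²·32.1) = 0.003996.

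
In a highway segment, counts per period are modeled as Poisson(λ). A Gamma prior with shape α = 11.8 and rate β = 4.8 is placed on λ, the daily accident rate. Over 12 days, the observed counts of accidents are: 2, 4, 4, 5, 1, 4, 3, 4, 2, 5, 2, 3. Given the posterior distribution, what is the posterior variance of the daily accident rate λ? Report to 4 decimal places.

With a Gamma(shape α, rate β) prior, the Poisson likelihood is conjugate: the posterior is Gamma(α + ΣXᵢ, β + n).
Sum of counts S = 39 over n = 12 days.
Posterior: Gamma(α+S, β+n) = Gamma(11.8+39, 4.8+12) = Gamma(50.8, 16.8).
Var = α/β² = 50.8/16.8² = 0.1800.

0.1800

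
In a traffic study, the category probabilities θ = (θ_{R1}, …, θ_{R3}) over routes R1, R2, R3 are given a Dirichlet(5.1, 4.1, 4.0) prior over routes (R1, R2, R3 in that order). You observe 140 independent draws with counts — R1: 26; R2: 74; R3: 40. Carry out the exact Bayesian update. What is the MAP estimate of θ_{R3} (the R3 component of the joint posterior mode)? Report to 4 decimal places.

The Dirichlet prior is conjugate to the Multinomial likelihood: each posterior αⱼ = prior αⱼ + observed count nⱼ.
Posterior concentration: (31.1, 78.1, 44.0), total = 153.2.
Joint mode component: (α_{R3}−1)/(Σα−K) = 43.0/150.2 = 0.2863.

0.2863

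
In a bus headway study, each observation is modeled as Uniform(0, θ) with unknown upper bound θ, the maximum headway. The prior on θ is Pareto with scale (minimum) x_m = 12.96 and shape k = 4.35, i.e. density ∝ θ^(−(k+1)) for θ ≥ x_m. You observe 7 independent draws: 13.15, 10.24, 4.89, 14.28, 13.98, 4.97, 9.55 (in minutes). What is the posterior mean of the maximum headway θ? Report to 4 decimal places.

A Pareto(scale x_m, shape k) prior on the upper bound θ of Uniform(0, θ) is conjugate: posterior is Pareto(max(x_m, max xᵢ), k + n).
Sample maximum = 14.28; prior scale x_m = 12.96 → posterior scale = max = 14.28.
Posterior shape = 4.35 + 7 = 11.35.
E[θ|data] = k·x_m/(k−1) = 11.35·14.28/10.35 = 15.6597.

15.6597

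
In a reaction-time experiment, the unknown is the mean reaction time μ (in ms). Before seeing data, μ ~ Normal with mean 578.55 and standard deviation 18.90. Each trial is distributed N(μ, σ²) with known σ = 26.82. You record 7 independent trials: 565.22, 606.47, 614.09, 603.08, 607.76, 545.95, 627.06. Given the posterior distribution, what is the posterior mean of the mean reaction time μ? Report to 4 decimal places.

591.8387

For Normal data with known variance σ², a Normal(μ₀, σ₀²) prior on μ is conjugate. Posterior precision = 1/σ₀² + n/σ²; posterior mean is the precision-weighted average of μ₀ and x̄.
Σxᵢ = 565.22 + 606.47 + 614.09 + 603.08 + 607.76 + 545.95 + 627.06 = 4169.63, so n·x̄ = 4169.63.
σ₀² = 18.90² = 357.21, σ² = 26.82² = 719.3124; σ² + n·σ₀² = 719.3124 + 7·357.21 = 3219.7824.
Posterior mean = (μ₀/σ₀² + n·x̄/σ²)/(1/σ₀² + n/σ²) = (σ²·μ₀ + σ₀²·n·x̄)/(σ² + n·σ₀²) = (719.3124·578.55 + 357.21·4169.63)/3219.7824 = 1905591.72132/3219.7824 = 591.8387.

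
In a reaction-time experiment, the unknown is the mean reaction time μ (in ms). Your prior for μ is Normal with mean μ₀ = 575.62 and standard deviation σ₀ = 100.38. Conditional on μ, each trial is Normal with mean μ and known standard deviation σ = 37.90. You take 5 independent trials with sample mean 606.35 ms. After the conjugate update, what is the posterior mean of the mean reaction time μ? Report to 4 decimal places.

For Normal data with known variance σ², a Normal(μ₀, σ₀²) prior on μ is conjugate. Posterior precision = 1/σ₀² + n/σ²; posterior mean is the precision-weighted average of μ₀ and x̄.
n·x̄ = 5·606.35 = 3031.75.
σ₀² = 100.38² = 10076.1444, σ² = 37.90² = 1436.41; σ² + n·σ₀² = 1436.41 + 5·10076.1444 = 51817.132.
Posterior mean = (μ₀/σ₀² + n·x̄/σ²)/(1/σ₀² + n/σ²) = (σ²·μ₀ + σ₀²·n·x̄)/(σ² + n·σ₀²) = (1436.41·575.62 + 10076.1444·3031.75)/51817.132 = 31375177.1089/51817.132 = 605.4981.

605.4981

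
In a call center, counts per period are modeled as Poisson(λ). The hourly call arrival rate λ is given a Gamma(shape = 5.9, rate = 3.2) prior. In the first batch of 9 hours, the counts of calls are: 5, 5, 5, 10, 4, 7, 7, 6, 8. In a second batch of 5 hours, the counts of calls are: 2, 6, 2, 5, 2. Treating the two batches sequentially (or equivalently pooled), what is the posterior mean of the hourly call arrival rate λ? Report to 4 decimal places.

With a Gamma(shape α, rate β) prior, the Poisson likelihood is conjugate: the posterior is Gamma(α + ΣXᵢ, β + n).
Batch 1: sum of counts S = 57 over n = 9 hours.
After batch 1: Gamma(α+S, β+n) = Gamma(5.9+57, 3.2+9) = Gamma(62.9, 12.2).
Batch 2: sum of counts S = 17 over n = 5 hours.
After batch 2: Gamma(α+S, β+n) = Gamma(62.9+17, 12.2+5) = Gamma(79.9, 17.2).
Posterior mean = α/β = 79.9/17.2 = 4.6453.

4.6453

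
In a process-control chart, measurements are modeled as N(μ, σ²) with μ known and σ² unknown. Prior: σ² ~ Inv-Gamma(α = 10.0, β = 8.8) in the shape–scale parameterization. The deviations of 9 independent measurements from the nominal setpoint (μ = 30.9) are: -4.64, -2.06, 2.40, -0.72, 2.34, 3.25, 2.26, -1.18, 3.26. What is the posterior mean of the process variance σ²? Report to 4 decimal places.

3.0673

With known mean μ and an Inverse-Gamma(α, β) prior on σ², the Normal likelihood is conjugate: posterior is Inv-Gamma(α + n/2, β + Σ(xᵢ−μ)²/2).
Σ(xᵢ−μ)² = (-4.64)² + (-2.06)² + (2.40)² + (-0.72)² + (2.34)² + (3.25)² + (2.26)² + (-1.18)² + (3.26)² = 65.2173.
Posterior: Inv-Gamma(10.0 + 9/2, 8.8 + 65.2173/2) = Inv-Gamma(14.50, 41.40865).
E[σ²|data] = β/(α−1) = 41.40865/13.50 = 3.0673.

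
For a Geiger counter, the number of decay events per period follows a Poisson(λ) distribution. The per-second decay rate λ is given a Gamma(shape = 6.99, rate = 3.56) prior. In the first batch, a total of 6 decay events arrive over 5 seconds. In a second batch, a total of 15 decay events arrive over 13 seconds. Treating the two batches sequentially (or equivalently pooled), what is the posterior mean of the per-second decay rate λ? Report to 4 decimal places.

1.2982

With a Gamma(shape α, rate β) prior, the Poisson likelihood is conjugate: the posterior is Gamma(α + ΣXᵢ, β + n).
After batch 1: Gamma(α+S, β+n) = Gamma(6.99+6, 3.56+5) = Gamma(12.99, 8.56).
After batch 2: Gamma(α+S, β+n) = Gamma(12.99+15, 8.56+13) = Gamma(27.99, 21.56).
Posterior mean = α/β = 27.99/21.56 = 1.2982.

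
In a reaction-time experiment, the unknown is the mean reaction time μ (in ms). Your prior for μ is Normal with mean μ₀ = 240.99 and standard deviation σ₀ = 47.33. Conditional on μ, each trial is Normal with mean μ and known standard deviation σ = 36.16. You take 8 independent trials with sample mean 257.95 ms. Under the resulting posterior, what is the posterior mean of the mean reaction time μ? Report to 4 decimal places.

For Normal data with known variance σ², a Normal(μ₀, σ₀²) prior on μ is conjugate. Posterior precision = 1/σ₀² + n/σ²; posterior mean is the precision-weighted average of μ₀ and x̄.
n·x̄ = 8·257.95 = 2063.6.
σ₀² = 47.33² = 2240.1289, σ² = 36.16² = 1307.5456; σ² + n·σ₀² = 1307.5456 + 8·2240.1289 = 19228.5768.
Posterior mean = (μ₀/σ₀² + n·x̄/σ²)/(1/σ₀² + n/σ²) = (σ²·μ₀ + σ₀²·n·x̄)/(σ² + n·σ₀²) = (1307.5456·240.99 + 2240.1289·2063.6)/19228.5768 = 4937835.412184/19228.5768 = 256.7967.

256.7967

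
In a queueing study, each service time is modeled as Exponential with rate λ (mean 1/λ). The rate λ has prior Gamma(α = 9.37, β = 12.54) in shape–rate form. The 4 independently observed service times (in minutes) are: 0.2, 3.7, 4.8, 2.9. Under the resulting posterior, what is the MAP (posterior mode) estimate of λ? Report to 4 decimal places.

With a Gamma(shape α, rate β) prior on the exponential rate λ, the posterior after n observations with total T = Σxᵢ is Gamma(α+n, β+T).
Sum of observations T = 11.6 minutes; n = 4.
Posterior: Gamma(9.37+4, 12.54+11.6) = Gamma(13.37, 24.14).
Mode = (α−1)/β = 0.5124.

0.5124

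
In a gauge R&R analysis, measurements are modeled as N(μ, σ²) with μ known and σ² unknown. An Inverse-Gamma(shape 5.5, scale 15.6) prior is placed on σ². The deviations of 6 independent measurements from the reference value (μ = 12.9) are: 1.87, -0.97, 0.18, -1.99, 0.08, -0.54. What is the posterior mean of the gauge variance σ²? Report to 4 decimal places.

2.6619

With known mean μ and an Inverse-Gamma(α, β) prior on σ², the Normal likelihood is conjugate: posterior is Inv-Gamma(α + n/2, β + Σ(xᵢ−μ)²/2).
Σ(xᵢ−μ)² = (1.87)² + (-0.97)² + (0.18)² + (-1.99)² + (0.08)² + (-0.54)² = 8.7283.
Posterior: Inv-Gamma(5.5 + 6/2, 15.6 + 8.7283/2) = Inv-Gamma(8.50, 19.96415).
E[σ²|data] = β/(α−1) = 19.96415/7.50 = 2.6619.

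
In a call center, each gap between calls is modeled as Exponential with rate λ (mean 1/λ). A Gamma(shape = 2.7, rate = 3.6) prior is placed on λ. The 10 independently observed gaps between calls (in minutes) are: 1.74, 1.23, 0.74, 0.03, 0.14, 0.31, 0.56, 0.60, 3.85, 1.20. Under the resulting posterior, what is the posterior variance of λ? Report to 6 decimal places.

With a Gamma(shape α, rate β) prior on the exponential rate λ, the posterior after n observations with total T = Σxᵢ is Gamma(α+n, β+T).
Sum of observations T = 10.40 minutes; n = 10.
Posterior: Gamma(2.7+10, 3.6+10.40) = Gamma(12.7, 14.00).
Var = α/β² = 0.064796.

0.064796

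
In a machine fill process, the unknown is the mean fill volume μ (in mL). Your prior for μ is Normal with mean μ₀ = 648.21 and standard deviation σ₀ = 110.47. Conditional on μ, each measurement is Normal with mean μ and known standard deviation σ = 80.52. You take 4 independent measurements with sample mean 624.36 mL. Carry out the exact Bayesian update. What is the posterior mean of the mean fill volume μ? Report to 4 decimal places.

For Normal data with known variance σ², a Normal(μ₀, σ₀²) prior on μ is conjugate. Posterior precision = 1/σ₀² + n/σ²; posterior mean is the precision-weighted average of μ₀ and x̄.
n·x̄ = 4·624.36 = 2497.44.
σ₀² = 110.47² = 12203.6209, σ² = 80.52² = 6483.4704; σ² + n·σ₀² = 6483.4704 + 4·12203.6209 = 55297.954.
Posterior mean = (μ₀/σ₀² + n·x̄/σ²)/(1/σ₀² + n/σ²) = (σ²·μ₀ + σ₀²·n·x̄)/(σ² + n·σ₀²) = (6483.4704·648.21 + 12203.6209·2497.44)/55297.954 = 34680461.32848/55297.954 = 627.1563.

627.1563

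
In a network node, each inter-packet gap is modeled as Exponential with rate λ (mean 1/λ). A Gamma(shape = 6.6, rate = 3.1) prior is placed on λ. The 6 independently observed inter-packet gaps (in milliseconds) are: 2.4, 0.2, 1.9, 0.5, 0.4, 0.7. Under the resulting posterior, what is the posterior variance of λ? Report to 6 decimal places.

0.148866

With a Gamma(shape α, rate β) prior on the exponential rate λ, the posterior after n observations with total T = Σxᵢ is Gamma(α+n, β+T).
Sum of observations T = 6.1 milliseconds; n = 6.
Posterior: Gamma(6.6+6, 3.1+6.1) = Gamma(12.6, 9.2).
Var = α/β² = 0.148866.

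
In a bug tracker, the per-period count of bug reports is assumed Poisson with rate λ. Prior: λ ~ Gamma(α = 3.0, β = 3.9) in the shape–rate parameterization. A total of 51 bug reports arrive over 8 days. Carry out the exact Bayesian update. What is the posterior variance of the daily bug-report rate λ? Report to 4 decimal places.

0.3813

With a Gamma(shape α, rate β) prior, the Poisson likelihood is conjugate: the posterior is Gamma(α + ΣXᵢ, β + n).
Posterior: Gamma(α+S, β+n) = Gamma(3.0+51, 3.9+8) = Gamma(54.0, 11.9).
Var = α/β² = 54.0/11.9² = 0.3813.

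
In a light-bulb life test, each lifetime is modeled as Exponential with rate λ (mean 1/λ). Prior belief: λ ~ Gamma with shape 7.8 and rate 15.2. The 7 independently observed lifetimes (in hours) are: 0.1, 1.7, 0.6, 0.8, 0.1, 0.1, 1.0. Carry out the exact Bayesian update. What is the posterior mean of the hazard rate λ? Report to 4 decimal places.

With a Gamma(shape α, rate β) prior on the exponential rate λ, the posterior after n observations with total T = Σxᵢ is Gamma(α+n, β+T).
Sum of observations T = 4.4 hours; n = 7.
Posterior: Gamma(7.8+7, 15.2+4.4) = Gamma(14.8, 19.6).
Posterior mean of λ = α/β = 14.8/19.6 = 0.7551.

0.7551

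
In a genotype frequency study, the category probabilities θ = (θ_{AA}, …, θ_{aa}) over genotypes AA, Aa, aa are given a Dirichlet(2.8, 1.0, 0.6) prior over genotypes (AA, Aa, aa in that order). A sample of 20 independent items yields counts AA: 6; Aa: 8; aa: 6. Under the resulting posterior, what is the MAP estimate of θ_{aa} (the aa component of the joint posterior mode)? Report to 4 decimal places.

0.2617

The Dirichlet prior is conjugate to the Multinomial likelihood: each posterior αⱼ = prior αⱼ + observed count nⱼ.
Posterior concentration: (8.8, 9.0, 6.6), total = 24.4.
Joint mode component: (α_{aa}−1)/(Σα−K) = 5.6/21.4 = 0.2617.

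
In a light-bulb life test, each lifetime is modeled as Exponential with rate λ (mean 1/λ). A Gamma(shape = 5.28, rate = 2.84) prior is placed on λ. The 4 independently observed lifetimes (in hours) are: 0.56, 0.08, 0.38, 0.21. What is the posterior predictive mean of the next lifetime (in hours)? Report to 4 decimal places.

0.4915

With a Gamma(shape α, rate β) prior on the exponential rate λ, the posterior after n observations with total T = Σxᵢ is Gamma(α+n, β+T).
Sum of observations T = 1.23 hours; n = 4.
Posterior: Gamma(5.28+4, 2.84+1.23) = Gamma(9.28, 4.07).
The predictive distribution for the next observation is Lomax; its mean is β/(α−1) = 4.07/8.28 = 0.4915.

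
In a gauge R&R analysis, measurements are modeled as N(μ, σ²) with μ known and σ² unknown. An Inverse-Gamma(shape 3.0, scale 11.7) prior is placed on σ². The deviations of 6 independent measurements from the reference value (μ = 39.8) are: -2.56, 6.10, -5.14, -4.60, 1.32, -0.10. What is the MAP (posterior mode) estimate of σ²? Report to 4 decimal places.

8.3211

With known mean μ and an Inverse-Gamma(α, β) prior on σ², the Normal likelihood is conjugate: posterior is Inv-Gamma(α + n/2, β + Σ(xᵢ−μ)²/2).
Σ(xᵢ−μ)² = (-2.56)² + (6.10)² + (-5.14)² + (-4.60)² + (1.32)² + (-0.10)² = 93.0956.
Posterior: Inv-Gamma(3.0 + 6/2, 11.7 + 93.0956/2) = Inv-Gamma(6.00, 58.24780).
Mode = β/(α+1) = 58.24780/7.00 = 8.3211.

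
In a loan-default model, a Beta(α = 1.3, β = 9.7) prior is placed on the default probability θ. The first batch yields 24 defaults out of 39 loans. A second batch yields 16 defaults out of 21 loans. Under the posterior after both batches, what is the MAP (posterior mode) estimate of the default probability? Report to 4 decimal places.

0.5841

The Beta prior is conjugate to a Binomial/Bernoulli likelihood; the update adds successes to α and failures to β.
After batch 1: Beta(1.3+24, 9.7+15) = Beta(25.3, 24.7).
After batch 2: Beta(25.3+16, 24.7+5) = Beta(41.3, 29.7).
Mode of Beta(a,b) for a,b>1 is (a−1)/(a+b−2) = 40.3/69.0 = 0.5841.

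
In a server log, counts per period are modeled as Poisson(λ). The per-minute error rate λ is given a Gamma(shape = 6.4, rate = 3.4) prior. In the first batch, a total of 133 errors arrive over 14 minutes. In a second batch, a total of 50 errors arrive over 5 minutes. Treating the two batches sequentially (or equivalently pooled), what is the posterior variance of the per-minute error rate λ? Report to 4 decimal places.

0.3775

With a Gamma(shape α, rate β) prior, the Poisson likelihood is conjugate: the posterior is Gamma(α + ΣXᵢ, β + n).
After batch 1: Gamma(α+S, β+n) = Gamma(6.4+133, 3.4+14) = Gamma(139.4, 17.4).
After batch 2: Gamma(α+S, β+n) = Gamma(139.4+50, 17.4+5) = Gamma(189.4, 22.4).
Var = α/β² = 189.4/22.4² = 0.3775.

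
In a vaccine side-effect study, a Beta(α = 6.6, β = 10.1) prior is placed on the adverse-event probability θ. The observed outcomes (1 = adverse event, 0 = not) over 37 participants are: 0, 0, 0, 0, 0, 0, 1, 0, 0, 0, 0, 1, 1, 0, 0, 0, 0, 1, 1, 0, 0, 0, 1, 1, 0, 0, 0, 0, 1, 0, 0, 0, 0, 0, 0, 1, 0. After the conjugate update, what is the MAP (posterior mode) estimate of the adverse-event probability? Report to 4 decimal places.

The Beta prior is conjugate to a Binomial/Bernoulli likelihood; the update adds successes to α and failures to β.
Posterior: Beta(α+k, β+n−k) = Beta(6.6+9, 10.1+28) = Beta(15.6, 38.1).
Mode of Beta(a,b) for a,b>1 is (a−1)/(a+b−2) = 14.6/51.7 = 0.2824.

0.2824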